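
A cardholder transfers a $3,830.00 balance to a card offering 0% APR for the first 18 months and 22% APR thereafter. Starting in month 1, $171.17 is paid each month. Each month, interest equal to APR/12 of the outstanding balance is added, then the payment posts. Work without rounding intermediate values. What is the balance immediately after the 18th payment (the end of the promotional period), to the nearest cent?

Promo months 1–18 at r₀ = 0%/12 = 0; months 19+ at r₁ = 22%/12 = 0.0183333.
After month 18 (no interest yet): B = $3,830.00 − 18·$171.17 = $748.94.

$748.94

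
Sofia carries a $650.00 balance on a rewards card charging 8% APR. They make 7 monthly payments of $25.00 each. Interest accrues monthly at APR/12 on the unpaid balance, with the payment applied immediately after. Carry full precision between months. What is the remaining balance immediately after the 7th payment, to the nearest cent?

Monthly rate r = 8%/12 = 0.666667% = 0.00666667.
Each month: B ← B·(1+r) − $25.00.
Month 1: interest $4.33; balance after payment $629.33.
Month 2: interest $4.20; balance after payment $608.53.
Month 3: interest $4.06; balance after payment $587.59.
Month 4: interest $3.92; balance after payment $566.50.
Month 5: interest $3.78; balance after payment $545.28.
Month 6: interest $3.64; balance after payment $523.91.
Month 7: interest $3.49; balance after payment $502.41.

$502.41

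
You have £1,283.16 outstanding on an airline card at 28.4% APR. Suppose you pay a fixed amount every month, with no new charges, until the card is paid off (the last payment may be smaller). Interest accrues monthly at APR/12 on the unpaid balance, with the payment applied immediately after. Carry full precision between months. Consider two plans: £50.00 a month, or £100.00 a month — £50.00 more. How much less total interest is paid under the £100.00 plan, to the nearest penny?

£450.70

Monthly rate r = 28.4%/12 = 2.36667% = 0.0236667.
At £50.00/mo: n = ⌈−ln(1 − rB₀/P)/ln(1+r)⌉ = 40 payments (last £48.37); total interest = total paid − £1,283.16 = £715.21.
At £100.00/mo: 16 payments (last £47.67); total interest £264.51.
Interest saved = £715.21 − £264.51 = £450.70.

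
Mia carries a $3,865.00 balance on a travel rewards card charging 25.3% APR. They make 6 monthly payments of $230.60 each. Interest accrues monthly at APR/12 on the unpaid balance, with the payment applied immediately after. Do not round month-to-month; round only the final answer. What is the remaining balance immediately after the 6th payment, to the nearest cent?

Monthly rate r = 25.3%/12 = 2.10833% = 0.0210833.
Each month: B ← B·(1+r) − $230.60.
Month 1: interest $81.49; balance after payment $3,715.89.
Month 2: interest $78.34; balance after payment $3,563.63.
Month 3: interest $75.13; balance after payment $3,408.16.
Month 4: interest $71.86; balance after payment $3,249.42.
Month 5: interest $68.51; balance after payment $3,087.33.
Month 6: interest $65.09; balance after payment $2,921.82.

$2,921.82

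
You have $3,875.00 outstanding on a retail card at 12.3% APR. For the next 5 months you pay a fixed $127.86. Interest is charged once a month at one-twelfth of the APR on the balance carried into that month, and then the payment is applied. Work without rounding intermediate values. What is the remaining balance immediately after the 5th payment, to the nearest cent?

Monthly rate r = 12.3%/12 = 1.025% = 0.01025.
Each month: B ← B·(1+r) − $127.86.
Month 1: interest $39.72; balance after payment $3,786.86.
Month 2: interest $38.82; balance after payment $3,697.81.
Month 3: interest $37.90; balance after payment $3,607.86.
Month 4: interest $36.98; balance after payment $3,516.98.
Month 5: interest $36.05; balance after payment $3,425.17.

$3,425.17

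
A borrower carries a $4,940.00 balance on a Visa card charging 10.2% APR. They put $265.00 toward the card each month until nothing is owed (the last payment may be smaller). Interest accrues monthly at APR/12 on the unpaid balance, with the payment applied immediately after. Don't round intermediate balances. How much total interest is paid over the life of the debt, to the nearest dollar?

$461

Monthly rate r = 10.2%/12 = 0.85% = 0.0085.
Payoff takes n = ⌈−ln(1 − rB₀/P)/ln(1+r)⌉ = ⌈20.382⌉ = 21 payments; the last is $101.44.
Total paid = 20·$265.00 + $101.44 = $5,401.44.
Total interest = total paid − principal = $5,401.44 − $4,940.00 = $461.44.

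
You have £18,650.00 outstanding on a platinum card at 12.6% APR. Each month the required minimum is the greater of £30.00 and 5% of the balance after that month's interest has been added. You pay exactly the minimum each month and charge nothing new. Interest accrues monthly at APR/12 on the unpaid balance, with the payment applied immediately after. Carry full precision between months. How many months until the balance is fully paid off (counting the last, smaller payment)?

Monthly rate r = 12.6%/12 = 1.05% = 0.0105.
While 5% of the post-interest balance exceeds £30.00, each month B ← (B·(1+r))·(1 − 0.05), i.e. B shrinks by the factor (1+r)·0.95 = 0.95997.
This holds for months 1–85. Entering month 86 the balance is £579.12; 5% of the post-interest balance is now below £30.00, so the flat £30.00 minimum applies from here.
From month 86 a fixed £30.00 at rate r clears £579.12 in 22 more payments. Total: 85 + 22 = 107 months.

107 months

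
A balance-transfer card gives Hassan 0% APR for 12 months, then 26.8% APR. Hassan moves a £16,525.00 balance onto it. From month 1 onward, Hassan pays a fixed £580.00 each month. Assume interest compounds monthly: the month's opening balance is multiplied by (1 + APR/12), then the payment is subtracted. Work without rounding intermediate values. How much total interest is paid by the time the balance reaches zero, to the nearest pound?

£2,498

Promo months 1–12 at r₀ = 0%/12 = 0; months 13+ at r₁ = 26.8%/12 = 0.0223333.
After month 12 (no interest yet): B = £16,525.00 − 12·£580.00 = £9,565.00.
Then at r₁ with £580.00/mo: n₂ = −ln(1 − r₁·B/P)/ln(1+r₁) ≈ 20.80 → 21 more payments.
Total paid = 32·£580.00 + £463.21 = £19,023.21; interest = £19,023.21 − £16,525.00 = £2,498.21.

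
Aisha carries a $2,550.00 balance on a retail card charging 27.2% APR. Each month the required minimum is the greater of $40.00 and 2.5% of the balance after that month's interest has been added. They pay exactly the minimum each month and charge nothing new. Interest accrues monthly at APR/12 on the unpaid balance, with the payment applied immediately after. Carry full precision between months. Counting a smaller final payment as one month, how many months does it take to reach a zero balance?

Monthly rate r = 27.2%/12 = 2.26667% = 0.0226667.
While 2.5% of the post-interest balance exceeds $40.00, each month B ← (B·(1+r))·(1 − 0.025), i.e. B shrinks by the factor (1+r)·0.975 = 0.9971.
This holds for months 1–169. Entering month 170 the balance is $1,560.93; 2.5% of the post-interest balance is now below $40.00, so the flat $40.00 minimum applies from here.
From month 170 a fixed $40.00 at rate r clears $1,560.93 in 97 more payments. Total: 169 + 97 = 266 months.

266 months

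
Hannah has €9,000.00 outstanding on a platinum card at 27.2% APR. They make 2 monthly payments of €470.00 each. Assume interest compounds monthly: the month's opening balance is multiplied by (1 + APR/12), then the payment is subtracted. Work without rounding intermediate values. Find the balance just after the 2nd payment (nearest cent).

Monthly rate r = 27.2%/12 = 2.26667% = 0.0226667.
Each month: B ← B·(1+r) − €470.00.
Month 1: interest €204.00; balance after payment €8,734.00.
Month 2: interest €197.97; balance after payment €8,461.97.

€8,461.97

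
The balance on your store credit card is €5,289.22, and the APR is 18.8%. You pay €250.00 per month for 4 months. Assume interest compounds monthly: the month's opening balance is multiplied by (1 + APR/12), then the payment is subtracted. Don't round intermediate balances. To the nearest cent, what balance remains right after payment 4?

€4,604.80

Monthly rate r = 18.8%/12 = 1.56667% = 0.0156667.
Each month: B ← B·(1+r) − €250.00.
Month 1: interest €82.86; balance after payment €5,122.08.
Month 2: interest €80.25; balance after payment €4,952.33.
Month 3: interest €77.59; balance after payment €4,779.92.
Month 4: interest €74.89; balance after payment €4,604.80.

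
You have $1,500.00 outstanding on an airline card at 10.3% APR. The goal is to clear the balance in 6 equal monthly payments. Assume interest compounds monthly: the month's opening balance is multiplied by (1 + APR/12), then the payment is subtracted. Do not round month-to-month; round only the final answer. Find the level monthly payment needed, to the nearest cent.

$257.56

Monthly rate r = 10.3%/12 = 0.858333% = 0.00858333.
Level-payment amortization: P = B₀·r / (1 − (1+r)^(−n)) = 1500.00·0.00858333 / (1 − 1.00858^(−6)).
Denominator 1 − (1+r)^(−6) = 0.0499875943.
P = 12.875 / 0.0499875943 ≈ 257.56.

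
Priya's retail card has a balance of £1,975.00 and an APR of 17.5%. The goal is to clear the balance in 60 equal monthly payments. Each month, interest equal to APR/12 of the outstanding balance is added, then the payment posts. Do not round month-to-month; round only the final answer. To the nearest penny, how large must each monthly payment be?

£49.62

Monthly rate r = 17.5%/12 = 1.45833% = 0.0145833.
Level-payment amortization: P = B₀·r / (1 − (1+r)^(−n)) = 1975.00·0.0145833 / (1 − 1.01458^(−60)).
Denominator 1 − (1+r)^(−60) = 0.580495552.
P = 28.8021 / 0.580495552 ≈ 49.62.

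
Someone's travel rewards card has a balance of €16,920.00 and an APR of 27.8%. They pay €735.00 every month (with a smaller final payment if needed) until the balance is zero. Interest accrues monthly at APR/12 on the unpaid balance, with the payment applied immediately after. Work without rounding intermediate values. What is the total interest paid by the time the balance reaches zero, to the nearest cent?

Monthly rate r = 27.8%/12 = 2.31667% = 0.0231667.
Payoff takes n = ⌈−ln(1 − rB₀/P)/ln(1+r)⌉ = ⌈33.275⌉ = 34 payments; the last is €203.95.
Total paid = 33·€735.00 + €203.95 = €24,458.95.
Total interest = total paid − principal = €24,458.95 − €16,920.00 = €7,538.95.

€7,538.95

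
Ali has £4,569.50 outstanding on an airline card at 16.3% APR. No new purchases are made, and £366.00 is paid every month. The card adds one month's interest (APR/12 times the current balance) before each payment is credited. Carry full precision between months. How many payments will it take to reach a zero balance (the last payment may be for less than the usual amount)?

14 payments

Monthly rate r = 16.3%/12 = 1.35833% = 0.0135833.
Recurrence: B ← B·(1+r) − £366.00.
Month 1: interest £62.07; balance after payment £4,265.57.
Month 2: interest £57.94; balance after payment £3,957.51.
Closed form: n = −ln(1 − rB₀/P)/ln(1+r) = −ln(0.83041)/ln(1.01358) ≈ 13.774, so the balance reaches zero during payment 14.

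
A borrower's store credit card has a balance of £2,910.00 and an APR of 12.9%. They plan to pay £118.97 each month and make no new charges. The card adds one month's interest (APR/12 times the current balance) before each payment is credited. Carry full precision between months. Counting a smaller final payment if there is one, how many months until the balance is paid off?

Monthly rate r = 12.9%/12 = 1.075% = 0.01075.
Recurrence: B ← B·(1+r) − £118.97.
Month 1: interest £31.28; balance after payment £2,822.31.
Month 2: interest £30.34; balance after payment £2,733.68.
Closed form: n = −ln(1 − rB₀/P)/ln(1+r) = −ln(0.73706)/ln(1.01075) ≈ 28.533, so the balance reaches zero during payment 29.

29 months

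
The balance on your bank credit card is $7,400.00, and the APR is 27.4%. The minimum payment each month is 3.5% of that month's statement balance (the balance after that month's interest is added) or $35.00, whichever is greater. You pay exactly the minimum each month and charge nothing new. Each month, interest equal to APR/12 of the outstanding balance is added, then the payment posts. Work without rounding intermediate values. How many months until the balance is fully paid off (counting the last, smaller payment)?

Monthly rate r = 27.4%/12 = 2.28333% = 0.0228333.
While 3.5% of the post-interest balance exceeds $35.00, each month B ← (B·(1+r))·(1 − 0.035), i.e. B shrinks by the factor (1+r)·0.965 = 0.98703.
This holds for months 1–156. Entering month 157 the balance is $966.17; 3.5% of the post-interest balance is now below $35.00, so the flat $35.00 minimum applies from here.
From month 157 a fixed $35.00 at rate r clears $966.17 in 45 more payments. Total: 156 + 45 = 201 months.

201 months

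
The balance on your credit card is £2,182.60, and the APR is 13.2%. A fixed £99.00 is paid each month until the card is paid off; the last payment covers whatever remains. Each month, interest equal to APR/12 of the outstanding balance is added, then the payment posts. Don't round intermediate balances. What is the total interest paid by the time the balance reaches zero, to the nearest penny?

£330.97

Monthly rate r = 13.2%/12 = 1.1% = 0.011.
Payoff takes n = ⌈−ln(1 − rB₀/P)/ln(1+r)⌉ = ⌈25.388⌉ = 26 payments; the last is £38.57.
Total paid = 25·£99.00 + £38.57 = £2,513.57.
Total interest = total paid − principal = £2,513.57 − £2,182.60 = £330.97.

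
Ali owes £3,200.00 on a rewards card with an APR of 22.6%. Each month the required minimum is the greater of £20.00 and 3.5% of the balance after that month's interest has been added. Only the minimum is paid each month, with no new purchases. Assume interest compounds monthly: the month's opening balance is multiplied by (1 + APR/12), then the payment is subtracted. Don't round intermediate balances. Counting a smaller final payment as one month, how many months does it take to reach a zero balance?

Monthly rate r = 22.6%/12 = 1.88333% = 0.0188333.
While 3.5% of the post-interest balance exceeds £20.00, each month B ← (B·(1+r))·(1 − 0.035), i.e. B shrinks by the factor (1+r)·0.965 = 0.98317.
This holds for months 1–103. Entering month 104 the balance is £557.30; 3.5% of the post-interest balance is now below £20.00, so the flat £20.00 minimum applies from here.
From month 104 a fixed £20.00 at rate r clears £557.30 in 40 more payments. Total: 103 + 40 = 143 months.

143 months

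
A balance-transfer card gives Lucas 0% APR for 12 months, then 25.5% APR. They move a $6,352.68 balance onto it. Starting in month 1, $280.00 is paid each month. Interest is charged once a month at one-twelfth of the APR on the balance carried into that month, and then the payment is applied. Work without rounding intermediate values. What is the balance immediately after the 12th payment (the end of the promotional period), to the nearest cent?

Promo months 1–12 at r₀ = 0%/12 = 0; months 13+ at r₁ = 25.5%/12 = 0.02125.
After month 12 (no interest yet): B = $6,352.68 − 12·$280.00 = $2,992.68.

$2,992.68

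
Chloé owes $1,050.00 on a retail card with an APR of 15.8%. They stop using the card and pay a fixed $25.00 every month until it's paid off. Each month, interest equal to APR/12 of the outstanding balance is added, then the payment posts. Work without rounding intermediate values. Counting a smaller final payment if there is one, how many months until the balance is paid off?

62 months

Monthly rate r = 15.8%/12 = 1.31667% = 0.0131667.
Recurrence: B ← B·(1+r) − $25.00.
Month 1: interest $13.82; balance after payment $1,038.83.
Month 2: interest $13.68; balance after payment $1,027.50.
Closed form: n = −ln(1 − rB₀/P)/ln(1+r) = −ln(0.447)/ln(1.01317) ≈ 61.556, so the balance reaches zero during payment 62.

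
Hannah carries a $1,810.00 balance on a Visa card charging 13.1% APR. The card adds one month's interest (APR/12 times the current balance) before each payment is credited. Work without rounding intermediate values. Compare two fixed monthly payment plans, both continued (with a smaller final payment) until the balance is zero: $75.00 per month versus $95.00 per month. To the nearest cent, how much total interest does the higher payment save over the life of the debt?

Monthly rate r = 13.1%/12 = 1.09167% = 0.0109167.
At $75.00/mo: n = ⌈−ln(1 − rB₀/P)/ln(1+r)⌉ = 29 payments (last $12.32); total interest = total paid − $1,810.00 = $302.32.
At $95.00/mo: 22 payments (last $45.41); total interest $230.41.
Interest saved = $302.32 − $230.41 = $71.91.

$71.91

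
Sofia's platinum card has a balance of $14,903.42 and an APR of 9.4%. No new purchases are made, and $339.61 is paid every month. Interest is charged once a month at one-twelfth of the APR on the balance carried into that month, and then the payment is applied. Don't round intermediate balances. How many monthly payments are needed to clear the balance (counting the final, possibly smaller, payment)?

54 months

Monthly rate r = 9.4%/12 = 0.783333% = 0.00783333.
Recurrence: B ← B·(1+r) − $339.61.
Month 1: interest $116.74; balance after payment $14,680.55.
Month 2: interest $115.00; balance after payment $14,455.94.
Closed form: n = −ln(1 − rB₀/P)/ln(1+r) = −ln(0.65624)/ln(1.00783) ≈ 53.984, so the balance reaches zero during payment 54.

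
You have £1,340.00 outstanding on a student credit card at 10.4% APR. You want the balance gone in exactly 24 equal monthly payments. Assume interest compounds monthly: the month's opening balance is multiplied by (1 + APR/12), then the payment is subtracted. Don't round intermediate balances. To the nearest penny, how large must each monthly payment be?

£62.08

Monthly rate r = 10.4%/12 = 0.866667% = 0.00866667.
Level-payment amortization: P = B₀·r / (1 − (1+r)^(−n)) = 1340.00·0.00866667 / (1 − 1.00867^(−24)).
Denominator 1 − (1+r)^(−24) = 0.18706477.
P = 11.6133 / 0.18706477 ≈ 62.08.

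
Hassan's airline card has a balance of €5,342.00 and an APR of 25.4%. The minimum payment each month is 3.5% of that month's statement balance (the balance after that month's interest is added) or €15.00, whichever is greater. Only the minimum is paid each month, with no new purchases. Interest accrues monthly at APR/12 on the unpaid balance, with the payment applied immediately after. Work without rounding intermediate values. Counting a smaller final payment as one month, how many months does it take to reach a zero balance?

217 months

Monthly rate r = 25.4%/12 = 2.11667% = 0.0211667.
While 3.5% of the post-interest balance exceeds €15.00, each month B ← (B·(1+r))·(1 − 0.035), i.e. B shrinks by the factor (1+r)·0.965 = 0.98543.
This holds for months 1–174. Entering month 175 the balance is €415.21; 3.5% of the post-interest balance is now below €15.00, so the flat €15.00 minimum applies from here.
From month 175 a fixed €15.00 at rate r clears €415.21 in 43 more payments. Total: 174 + 43 = 217 months.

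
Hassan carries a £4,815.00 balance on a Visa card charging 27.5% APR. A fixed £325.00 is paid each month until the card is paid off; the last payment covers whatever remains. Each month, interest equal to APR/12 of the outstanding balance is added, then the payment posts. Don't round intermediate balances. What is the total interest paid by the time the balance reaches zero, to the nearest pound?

£1,135

Monthly rate r = 27.5%/12 = 2.29167% = 0.0229167.
Payoff takes n = ⌈−ln(1 − rB₀/P)/ln(1+r)⌉ = ⌈18.306⌉ = 19 payments; the last is £100.37.
Total paid = 18·£325.00 + £100.37 = £5,950.37.
Total interest = total paid − principal = £5,950.37 − £4,815.00 = £1,135.37.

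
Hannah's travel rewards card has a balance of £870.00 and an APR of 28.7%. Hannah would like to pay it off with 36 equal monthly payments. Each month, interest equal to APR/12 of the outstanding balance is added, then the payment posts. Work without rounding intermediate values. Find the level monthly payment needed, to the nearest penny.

Monthly rate r = 28.7%/12 = 2.39167% = 0.0239167.
Level-payment amortization: P = B₀·r / (1 − (1+r)^(−n)) = 870.00·0.0239167 / (1 − 1.02392^(−36)).
Denominator 1 − (1+r)^(−36) = 0.572954687.
P = 20.8075 / 0.572954687 ≈ 36.32.

£36.32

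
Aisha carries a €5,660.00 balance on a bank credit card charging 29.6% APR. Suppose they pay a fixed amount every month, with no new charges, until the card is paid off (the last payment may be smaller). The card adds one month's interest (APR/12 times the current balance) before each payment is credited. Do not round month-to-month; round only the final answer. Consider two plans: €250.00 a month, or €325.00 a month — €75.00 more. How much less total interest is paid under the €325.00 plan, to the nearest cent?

Monthly rate r = 29.6%/12 = 2.46667% = 0.0246667.
At €250.00/mo: n = ⌈−ln(1 − rB₀/P)/ln(1+r)⌉ = 34 payments (last €137.71); total interest = total paid − €5,660.00 = €2,727.71.
At €325.00/mo: 24 payments (last €12.58); total interest €1,827.58.
Interest saved = €2,727.71 − €1,827.58 = €900.13.

€900.13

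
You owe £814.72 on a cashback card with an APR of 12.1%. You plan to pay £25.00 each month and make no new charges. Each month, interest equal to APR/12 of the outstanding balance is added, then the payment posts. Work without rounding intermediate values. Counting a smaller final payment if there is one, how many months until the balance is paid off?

40 months

Monthly rate r = 12.1%/12 = 1.00833% = 0.0100833.
Recurrence: B ← B·(1+r) − £25.00.
Month 1: interest £8.22; balance after payment £797.94.
Month 2: interest £8.05; balance after payment £780.98.
Closed form: n = −ln(1 − rB₀/P)/ln(1+r) = −ln(0.6714)/ln(1.01008) ≈ 39.709, so the balance reaches zero during payment 40.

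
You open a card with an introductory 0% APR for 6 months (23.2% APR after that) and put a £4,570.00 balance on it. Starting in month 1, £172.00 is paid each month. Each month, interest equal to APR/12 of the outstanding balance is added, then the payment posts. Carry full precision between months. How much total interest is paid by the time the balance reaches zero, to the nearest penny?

£1,016.16

Promo months 1–6 at r₀ = 0%/12 = 0; months 7+ at r₁ = 23.2%/12 = 0.0193333.
After month 6 (no interest yet): B = £4,570.00 − 6·£172.00 = £3,538.00.
Then at r₁ with £172.00/mo: n₂ = −ln(1 − r₁·B/P)/ln(1+r₁) ≈ 26.48 → 27 more payments.
Total paid = 32·£172.00 + £82.16 = £5,586.16; interest = £5,586.16 − £4,570.00 = £1,016.16.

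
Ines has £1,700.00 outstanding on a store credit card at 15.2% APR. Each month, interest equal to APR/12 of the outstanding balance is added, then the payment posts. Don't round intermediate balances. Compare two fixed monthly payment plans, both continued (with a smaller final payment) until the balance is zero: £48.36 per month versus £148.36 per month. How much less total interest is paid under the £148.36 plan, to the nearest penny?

Monthly rate r = 15.2%/12 = 1.26667% = 0.0126667.
At £48.36/mo: n = ⌈−ln(1 − rB₀/P)/ln(1+r)⌉ = 47 payments (last £39.50); total interest = total paid − £1,700.00 = £564.06.
At £148.36/mo: 13 payments (last £68.30); total interest £148.62.
Interest saved = £564.06 − £148.62 = £415.44.

£415.44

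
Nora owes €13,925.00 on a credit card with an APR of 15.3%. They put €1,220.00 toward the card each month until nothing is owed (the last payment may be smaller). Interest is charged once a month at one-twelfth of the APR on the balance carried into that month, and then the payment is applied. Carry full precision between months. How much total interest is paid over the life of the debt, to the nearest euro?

€1,221

Monthly rate r = 15.3%/12 = 1.275% = 0.01275.
Payoff takes n = ⌈−ln(1 − rB₀/P)/ln(1+r)⌉ = ⌈12.413⌉ = 13 payments; the last is €506.30.
Total paid = 12·€1,220.00 + €506.30 = €15,146.30.
Total interest = total paid − principal = €15,146.30 − €13,925.00 = €1,221.30.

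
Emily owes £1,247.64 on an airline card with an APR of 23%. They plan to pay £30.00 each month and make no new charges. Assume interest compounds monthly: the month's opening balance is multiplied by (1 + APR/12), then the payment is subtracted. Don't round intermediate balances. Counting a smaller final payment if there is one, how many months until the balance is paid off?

85 payments

Monthly rate r = 23%/12 = 1.91667% = 0.0191667.
Recurrence: B ← B·(1+r) − £30.00.
Month 1: interest £23.91; balance after payment £1,241.55.
Month 2: interest £23.80; balance after payment £1,235.35.
Closed form: n = −ln(1 − rB₀/P)/ln(1+r) = −ln(0.2029)/ln(1.01917) ≈ 84.015, so the balance reaches zero during payment 85.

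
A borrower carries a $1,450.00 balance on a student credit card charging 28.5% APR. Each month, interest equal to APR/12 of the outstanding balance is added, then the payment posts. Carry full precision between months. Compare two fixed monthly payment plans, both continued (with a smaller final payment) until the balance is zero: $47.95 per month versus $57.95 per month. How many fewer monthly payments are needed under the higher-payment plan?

Monthly rate r = 28.5%/12 = 2.375% = 0.02375.
At $47.95/mo: n = ⌈−ln(1 − rB₀/P)/ln(1+r)⌉ = 54 payments (last $46.00); total interest = total paid − $1,450.00 = $1,137.35.
At $57.95/mo: 39 payments (last $25.10); total interest $777.20.
Payments saved = 54 − 39 = 15.

15 fewer payments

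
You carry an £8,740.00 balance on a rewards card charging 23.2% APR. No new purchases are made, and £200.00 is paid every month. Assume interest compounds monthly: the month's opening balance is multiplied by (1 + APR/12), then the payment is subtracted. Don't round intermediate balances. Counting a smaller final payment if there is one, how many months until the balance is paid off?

Monthly rate r = 23.2%/12 = 1.93333% = 0.0193333.
Recurrence: B ← B·(1+r) − £200.00.
Month 1: interest £168.97; balance after payment £8,708.97.
Month 2: interest £168.37; balance after payment £8,677.35.
Closed form: n = −ln(1 − rB₀/P)/ln(1+r) = −ln(0.15513)/ln(1.01933) ≈ 97.315, so the balance reaches zero during payment 98.

98 months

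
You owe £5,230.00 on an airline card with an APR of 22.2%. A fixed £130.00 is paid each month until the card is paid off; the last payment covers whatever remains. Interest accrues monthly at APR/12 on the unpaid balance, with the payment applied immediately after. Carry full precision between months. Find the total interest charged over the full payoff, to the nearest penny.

Monthly rate r = 22.2%/12 = 1.85% = 0.0185.
Payoff takes n = ⌈−ln(1 − rB₀/P)/ln(1+r)⌉ = ⌈74.389⌉ = 75 payments; the last is £50.91.
Total paid = 74·£130.00 + £50.91 = £9,670.91.
Total interest = total paid − principal = £9,670.91 − £5,230.00 = £4,440.91.

£4,440.91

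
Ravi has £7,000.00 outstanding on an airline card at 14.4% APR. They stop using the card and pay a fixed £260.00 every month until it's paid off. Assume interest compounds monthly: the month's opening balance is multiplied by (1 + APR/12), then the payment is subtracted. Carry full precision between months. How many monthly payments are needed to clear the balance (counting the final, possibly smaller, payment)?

33 months

Monthly rate r = 14.4%/12 = 1.2% = 0.012.
Recurrence: B ← B·(1+r) − £260.00.
Month 1: interest £84.00; balance after payment £6,824.00.
Month 2: interest £81.89; balance after payment £6,645.89.
Closed form: n = −ln(1 − rB₀/P)/ln(1+r) = −ln(0.67692)/ln(1.012) ≈ 32.711, so the balance reaches zero during payment 33.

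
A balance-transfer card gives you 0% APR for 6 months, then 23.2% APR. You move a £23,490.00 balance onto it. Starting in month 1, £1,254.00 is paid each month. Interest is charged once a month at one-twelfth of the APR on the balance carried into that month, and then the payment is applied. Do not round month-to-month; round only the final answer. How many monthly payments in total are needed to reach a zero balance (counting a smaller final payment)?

Promo months 1–6 at r₀ = 0%/12 = 0; months 7+ at r₁ = 23.2%/12 = 0.0193333.
After month 6 (no interest yet): B = £23,490.00 − 6·£1,254.00 = £15,966.00.
Then at r₁ with £1,254.00/mo: n₂ = −ln(1 − r₁·B/P)/ln(1+r₁) ≈ 14.76 → 15 more payments.

21 payments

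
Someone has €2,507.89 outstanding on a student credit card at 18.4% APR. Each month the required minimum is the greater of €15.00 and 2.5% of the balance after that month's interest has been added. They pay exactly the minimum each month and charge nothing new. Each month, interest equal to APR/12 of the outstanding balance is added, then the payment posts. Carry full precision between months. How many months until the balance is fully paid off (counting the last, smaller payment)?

Monthly rate r = 18.4%/12 = 1.53333% = 0.0153333.
While 2.5% of the post-interest balance exceeds €15.00, each month B ← (B·(1+r))·(1 − 0.025), i.e. B shrinks by the factor (1+r)·0.975 = 0.98995.
This holds for months 1–144. Entering month 145 the balance is €585.62; 2.5% of the post-interest balance is now below €15.00, so the flat €15.00 minimum applies from here.
From month 145 a fixed €15.00 at rate r clears €585.62 in 60 more payments. Total: 144 + 60 = 204 months.

204 months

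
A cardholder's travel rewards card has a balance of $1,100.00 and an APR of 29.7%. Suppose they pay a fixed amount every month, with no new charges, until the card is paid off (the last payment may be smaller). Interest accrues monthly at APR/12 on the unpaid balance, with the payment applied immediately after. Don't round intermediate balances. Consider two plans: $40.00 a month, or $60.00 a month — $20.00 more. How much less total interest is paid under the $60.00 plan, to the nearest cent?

Monthly rate r = 29.7%/12 = 2.475% = 0.02475.
At $40.00/mo: n = ⌈−ln(1 − rB₀/P)/ln(1+r)⌉ = 47 payments (last $27.51); total interest = total paid − $1,100.00 = $767.51.
At $60.00/mo: 25 payments (last $44.10); total interest $384.10.
Interest saved = $767.51 − $384.10 = $383.41.

$383.41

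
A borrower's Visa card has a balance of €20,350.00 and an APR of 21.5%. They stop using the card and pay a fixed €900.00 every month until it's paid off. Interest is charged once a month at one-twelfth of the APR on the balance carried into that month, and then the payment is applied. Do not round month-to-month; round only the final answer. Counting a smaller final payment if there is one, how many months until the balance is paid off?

30 payments

Monthly rate r = 21.5%/12 = 1.79167% = 0.0179167.
Recurrence: B ← B·(1+r) − €900.00.
Month 1: interest €364.60; balance after payment €19,814.60.
Month 2: interest €355.01; balance after payment €19,269.62.
Closed form: n = −ln(1 − rB₀/P)/ln(1+r) = −ln(0.59488)/ln(1.01792) ≈ 29.248, so the balance reaches zero during payment 30.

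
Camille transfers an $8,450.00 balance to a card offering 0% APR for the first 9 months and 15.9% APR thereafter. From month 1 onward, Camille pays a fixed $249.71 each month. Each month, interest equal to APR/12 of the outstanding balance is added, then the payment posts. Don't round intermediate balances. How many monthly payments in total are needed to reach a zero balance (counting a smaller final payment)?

Promo months 1–9 at r₀ = 0%/12 = 0; months 10+ at r₁ = 15.9%/12 = 0.01325.
After month 9 (no interest yet): B = $8,450.00 − 9·$249.71 = $6,202.61.
Then at r₁ with $249.71/mo: n₂ = −ln(1 − r₁·B/P)/ln(1+r₁) ≈ 30.32 → 31 more payments.

40 payments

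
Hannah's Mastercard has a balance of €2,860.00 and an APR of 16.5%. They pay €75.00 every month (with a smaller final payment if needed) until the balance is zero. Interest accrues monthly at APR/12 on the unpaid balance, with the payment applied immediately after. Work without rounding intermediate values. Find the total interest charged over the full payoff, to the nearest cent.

€1,220.86

Monthly rate r = 16.5%/12 = 1.375% = 0.01375.
Payoff takes n = ⌈−ln(1 − rB₀/P)/ln(1+r)⌉ = ⌈54.410⌉ = 55 payments; the last is €30.86.
Total paid = 54·€75.00 + €30.86 = €4,080.86.
Total interest = total paid − principal = €4,080.86 − €2,860.00 = €1,220.86.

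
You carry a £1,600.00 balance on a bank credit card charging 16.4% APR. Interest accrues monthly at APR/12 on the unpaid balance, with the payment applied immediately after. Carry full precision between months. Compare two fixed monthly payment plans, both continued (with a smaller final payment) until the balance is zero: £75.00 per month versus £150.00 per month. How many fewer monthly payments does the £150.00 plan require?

14 fewer payments

Monthly rate r = 16.4%/12 = 1.36667% = 0.0136667.
At £75.00/mo: n = ⌈−ln(1 − rB₀/P)/ln(1+r)⌉ = 26 payments (last £29.57); total interest = total paid − £1,600.00 = £304.57.
At £150.00/mo: 12 payments (last £91.39); total interest £141.39.
Payments saved = 26 − 12 = 14.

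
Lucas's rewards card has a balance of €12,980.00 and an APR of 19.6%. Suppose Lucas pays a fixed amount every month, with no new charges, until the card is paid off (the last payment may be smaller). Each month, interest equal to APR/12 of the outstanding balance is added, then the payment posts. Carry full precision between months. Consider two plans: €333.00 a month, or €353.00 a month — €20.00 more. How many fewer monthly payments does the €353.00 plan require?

Monthly rate r = 19.6%/12 = 1.63333% = 0.0163333.
At €333.00/mo: n = ⌈−ln(1 − rB₀/P)/ln(1+r)⌉ = 63 payments (last €163.49); total interest = total paid − €12,980.00 = €7,829.49.
At €353.00/mo: 57 payments (last €228.95); total interest €7,016.95.
Payments saved = 63 − 57 = 6.

6 fewer payments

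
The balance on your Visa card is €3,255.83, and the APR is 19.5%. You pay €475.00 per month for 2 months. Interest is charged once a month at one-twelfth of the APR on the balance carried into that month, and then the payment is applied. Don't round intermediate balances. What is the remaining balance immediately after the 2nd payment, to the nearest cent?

€2,404.79

Monthly rate r = 19.5%/12 = 1.625% = 0.01625.
Each month: B ← B·(1+r) − €475.00.
Month 1: interest €52.91; balance after payment €2,833.74.
Month 2: interest €46.05; balance after payment €2,404.79.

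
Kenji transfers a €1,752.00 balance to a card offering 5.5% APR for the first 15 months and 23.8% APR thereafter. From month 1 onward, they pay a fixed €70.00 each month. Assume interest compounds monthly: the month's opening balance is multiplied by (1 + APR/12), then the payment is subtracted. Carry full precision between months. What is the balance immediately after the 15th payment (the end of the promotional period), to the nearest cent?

€792.03

Promo months 1–15 at r₀ = 5.5%/12 = 0.00458333; months 16+ at r₁ = 23.8%/12 = 0.0198333.
After month 15: iterate B ← B·(1+r₀) − €70.00 for 15 months → €792.03.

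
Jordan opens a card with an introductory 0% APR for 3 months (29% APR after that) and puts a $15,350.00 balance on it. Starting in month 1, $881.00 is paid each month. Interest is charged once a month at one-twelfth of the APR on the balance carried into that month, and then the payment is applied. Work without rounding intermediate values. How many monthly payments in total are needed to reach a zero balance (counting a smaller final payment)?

Promo months 1–3 at r₀ = 0%/12 = 0; months 4+ at r₁ = 29%/12 = 0.0241667.
After month 3 (no interest yet): B = $15,350.00 − 3·$881.00 = $12,707.00.
Then at r₁ with $881.00/mo: n₂ = −ln(1 − r₁·B/P)/ln(1+r₁) ≈ 17.95 → 18 more payments.

21 payments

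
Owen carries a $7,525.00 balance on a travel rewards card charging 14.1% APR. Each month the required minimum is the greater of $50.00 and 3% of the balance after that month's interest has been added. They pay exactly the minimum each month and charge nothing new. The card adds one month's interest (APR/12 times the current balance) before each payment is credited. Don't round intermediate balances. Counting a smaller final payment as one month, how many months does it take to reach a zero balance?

123 months

Monthly rate r = 14.1%/12 = 1.175% = 0.01175.
While 3% of the post-interest balance exceeds $50.00, each month B ← (B·(1+r))·(1 − 0.03), i.e. B shrinks by the factor (1+r)·0.97 = 0.9814.
This holds for months 1–81. Entering month 82 the balance is $1,644.17; 3% of the post-interest balance is now below $50.00, so the flat $50.00 minimum applies from here.
From month 82 a fixed $50.00 at rate r clears $1,644.17 in 42 more payments. Total: 81 + 42 = 123 months.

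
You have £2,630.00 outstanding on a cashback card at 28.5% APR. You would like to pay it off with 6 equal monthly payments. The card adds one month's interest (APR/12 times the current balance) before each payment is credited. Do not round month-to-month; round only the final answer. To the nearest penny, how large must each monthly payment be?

Monthly rate r = 28.5%/12 = 2.375% = 0.02375.
Level-payment amortization: P = B₀·r / (1 − (1+r)^(−n)) = 2630.00·0.02375 / (1 − 1.02375^(−6)).
Denominator 1 − (1+r)^(−6) = 0.131366626.
P = 62.4625 / 0.131366626 ≈ 475.48.

£475.48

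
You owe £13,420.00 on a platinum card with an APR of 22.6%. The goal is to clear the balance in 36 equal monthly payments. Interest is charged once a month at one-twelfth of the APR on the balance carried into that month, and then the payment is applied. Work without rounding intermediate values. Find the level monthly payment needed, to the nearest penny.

Monthly rate r = 22.6%/12 = 1.88333% = 0.0188333.
Level-payment amortization: P = B₀·r / (1 − (1+r)^(−n)) = 13420.00·0.0188333 / (1 − 1.01883^(−36)).
Denominator 1 − (1+r)^(−36) = 0.489157801.
P = 252.743 / 0.489157801 ≈ 516.69.

£516.69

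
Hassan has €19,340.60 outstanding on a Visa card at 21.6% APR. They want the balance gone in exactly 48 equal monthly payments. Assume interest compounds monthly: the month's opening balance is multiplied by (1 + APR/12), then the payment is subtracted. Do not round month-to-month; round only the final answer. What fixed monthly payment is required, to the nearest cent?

Monthly rate r = 21.6%/12 = 1.8% = 0.018.
Level-payment amortization: P = B₀·r / (1 − (1+r)^(−n)) = 19340.60·0.018 / (1 − 1.018^(−48)).
Denominator 1 − (1+r)^(−48) = 0.575276143.
P = 348.131 / 0.575276143 ≈ 605.15.

€605.15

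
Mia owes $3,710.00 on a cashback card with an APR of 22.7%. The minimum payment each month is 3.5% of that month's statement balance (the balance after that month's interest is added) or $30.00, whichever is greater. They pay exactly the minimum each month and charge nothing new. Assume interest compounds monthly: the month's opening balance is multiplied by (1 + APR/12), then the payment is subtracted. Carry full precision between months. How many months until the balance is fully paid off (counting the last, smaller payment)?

129 months

Monthly rate r = 22.7%/12 = 1.89167% = 0.0189167.
While 3.5% of the post-interest balance exceeds $30.00, each month B ← (B·(1+r))·(1 − 0.035), i.e. B shrinks by the factor (1+r)·0.965 = 0.98325.
This holds for months 1–88. Entering month 89 the balance is $839.42; 3.5% of the post-interest balance is now below $30.00, so the flat $30.00 minimum applies from here.
From month 89 a fixed $30.00 at rate r clears $839.42 in 41 more payments. Total: 88 + 41 = 129 months.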